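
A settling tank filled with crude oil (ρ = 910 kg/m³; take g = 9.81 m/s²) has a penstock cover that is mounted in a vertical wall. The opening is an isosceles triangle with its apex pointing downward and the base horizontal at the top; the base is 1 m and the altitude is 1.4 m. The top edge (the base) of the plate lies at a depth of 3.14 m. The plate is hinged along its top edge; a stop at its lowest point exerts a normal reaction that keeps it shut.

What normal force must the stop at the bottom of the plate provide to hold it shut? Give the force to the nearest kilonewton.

γ = ρg = 910 × 9.81 / 1000 = 8.9271 kN/m³.
With the apex down, the centroid sits h/3 = 1.4/3 = 0.466667 m below the base (the top edge), so the centroid depth is h_c = 3.14 + 0.466667 = 3.60667 m.
A = ½ × 1 × 1.4 = 0.7 m².
Resultant F = γ·h_c·A = 8.9271 × 3.60667 × 0.7 = 22.538 kN.
I_c = b·h³/36 = 1 × 1.4³/36 = 0.0762222 m⁴.
Centre of pressure: y_p = y_c + I_c/(y_c·A) = 3.60667 + 0.0762222/(3.60667 × 0.7) = 3.60667 + 0.030191 = 3.63686 m along the plane.
The resultant acts 0.466667 + 0.030191 = 0.496858 m (along the plate) below the hinge at the top edge, so the moment about the hinge is M = F × 0.496858 = 22.538 × 0.496858 = 11.1982 kN·m.
A normal force at the bottom, 1.4 m from the hinge, must supply this moment: P = 11.1982/1.4 = 7.99871 kN.

P ≈ 8 kN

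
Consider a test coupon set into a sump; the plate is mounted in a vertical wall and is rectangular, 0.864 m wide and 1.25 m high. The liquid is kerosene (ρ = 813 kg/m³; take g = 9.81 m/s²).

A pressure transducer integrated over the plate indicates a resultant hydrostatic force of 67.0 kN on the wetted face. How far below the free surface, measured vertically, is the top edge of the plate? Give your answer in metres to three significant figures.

γ = ρg = 813 × 9.81 / 1000 = 7.97553 kN/m³.
A = 0.864 × 1.25 = 1.08 m².
From F = γ·h_c·A, the centroid depth is h_c = 67.0/(7.97553 × 1.08) = 7.77842 m.
The centroid lies 1.25/2 = 0.625 m below the top edge, so the top edge sits at h_top = 7.77842 − 0.625 = 7.15342 m below the surface.

d_top ≈ 7.15 m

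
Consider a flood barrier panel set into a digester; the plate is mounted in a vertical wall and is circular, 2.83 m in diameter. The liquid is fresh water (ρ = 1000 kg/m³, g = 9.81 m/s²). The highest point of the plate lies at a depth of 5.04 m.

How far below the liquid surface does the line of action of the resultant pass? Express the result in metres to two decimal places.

h_p = 6.53 m

γ = ρg = 1000 × 9.81 = 9810 N/m³ = 9.81 kN/m³.
The centroid is at the centre, 1.415 m below the top of the plate, so the centroid depth is h_c = 5.04 + 1.415 = 6.455 m.
A = π(1.415)² = 6.29018 m².
Resultant F = γ·h_c·A = 9.81 × 6.455 × 6.29018 = 398.317 kN.
I_c = πr⁴/4 = π × 1.415⁴/4 = 3.14859 m⁴.
Centre of pressure: y_p = y_c + I_c/(y_c·A) = 6.455 + 3.14859/(6.455 × 6.29018) = 6.455 + 0.0775455 = 6.53255 m along the plane.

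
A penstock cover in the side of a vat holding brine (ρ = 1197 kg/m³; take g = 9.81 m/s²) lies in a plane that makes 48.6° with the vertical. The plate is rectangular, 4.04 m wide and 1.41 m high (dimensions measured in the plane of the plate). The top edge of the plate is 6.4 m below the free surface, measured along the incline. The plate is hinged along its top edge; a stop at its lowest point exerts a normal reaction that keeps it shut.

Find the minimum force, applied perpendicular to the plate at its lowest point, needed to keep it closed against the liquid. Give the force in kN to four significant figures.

P ≈ 162.3 kN

γ = ρg = 1197 × 9.81 / 1000 = 11.74257 kN/m³.
The plate makes 48.6° with the vertical, i.e. θ = 90° − 48.6° = 41.4° to the horizontal. Measuring y along the incline from the free-surface line, vertical depth h = y·sinθ with sinθ = 0.661312.
The centroid lies 1.41/2 = 0.705 m below the top edge, so y_c = 6.4 + 0.705 = 7.105 m and h_c = 7.105 × 0.661312 = 4.69862 m.
A = 4.04 × 1.41 = 5.6964 m².
Resultant F = γ·h_c·A = 11.74257 × 4.69862 × 5.6964 = 314.292 kN.
I_c = b·h³/12 = 4.04 × 1.41³/12 = 0.943751 m⁴.
Centre of pressure: y_p = y_c + I_c/(y_c·A) = 7.105 + 0.943751/(7.105 × 5.6964) = 7.105 + 0.0233181 = 7.12832 m along the plane.
The resultant acts 0.705 + 0.0233181 = 0.728318 m (along the plate) below the hinge at the top edge, so the moment about the hinge is M = F × 0.728318 = 314.292 × 0.728318 = 228.905 kN·m.
A normal force at the bottom, 1.41 m from the hinge, must supply this moment: P = 228.905/1.41 = 162.344 kN.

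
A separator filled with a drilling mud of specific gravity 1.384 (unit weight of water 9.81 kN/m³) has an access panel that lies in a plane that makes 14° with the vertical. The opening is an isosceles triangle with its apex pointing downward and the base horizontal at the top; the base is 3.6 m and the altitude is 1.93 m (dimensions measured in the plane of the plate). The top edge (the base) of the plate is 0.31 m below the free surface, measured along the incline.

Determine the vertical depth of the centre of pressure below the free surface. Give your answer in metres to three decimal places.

h_p = 1.136 m

γ = 1.384 × 9.81 = 13.57704 kN/m³.
The plate makes 14° with the vertical, i.e. θ = 90° − 14° = 76° to the horizontal. Measuring y along the incline from the free-surface line, vertical depth h = y·sinθ with sinθ = 0.970296.
With the apex down, the centroid sits h/3 = 1.93/3 = 0.643333 m below the base (the top edge), so y_c = 0.31 + 0.643333 = 0.953333 m and h_c = 0.953333 × 0.970296 = 0.925015 m.
A = ½ × 3.6 × 1.93 = 3.474 m².
Resultant F = γ·h_c·A = 13.57704 × 0.925015 × 3.474 = 43.6298 kN.
I_c = b·h³/36 = 3.6 × 1.93³/36 = 0.718906 m⁴.
Centre of pressure: y_p = y_c + I_c/(y_c·A) = 0.953333 + 0.718906/(0.953333 × 3.474) = 0.953333 + 0.217069 = 1.1704 m along the plane.
Vertically, h_p = y_p·sinθ = 1.1704 × 0.970296 = 1.13563 m.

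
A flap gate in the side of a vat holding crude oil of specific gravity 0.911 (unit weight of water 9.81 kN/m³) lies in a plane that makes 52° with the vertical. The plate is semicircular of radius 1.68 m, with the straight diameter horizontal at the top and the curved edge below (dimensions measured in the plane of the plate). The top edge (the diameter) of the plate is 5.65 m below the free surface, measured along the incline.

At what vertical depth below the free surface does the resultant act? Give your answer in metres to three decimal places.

h_p = 3.937 m

γ = 0.911 × 9.81 = 8.93691 kN/m³.
The plate makes 52° with the vertical, i.e. θ = 90° − 52° = 38° to the horizontal. Measuring y along the incline from the free-surface line, vertical depth h = y·sinθ with sinθ = 0.615661.
The centroid of a semicircle lies 4r/(3π) = 0.713014 m from the diameter, here below the top edge, so y_c = 5.65 + 0.713014 = 6.36301 m and h_c = 6.36301 × 0.615661 = 3.91746 m.
A = πr²/2 = π × 1.68²/2 = 4.43342 m².
Resultant F = γ·h_c·A = 8.93691 × 3.91746 × 4.43342 = 155.214 kN.
I_c = (π/8 − 8/(9π))·r⁴ = 0.109757 × 1.68⁴ = 0.874318 m⁴.
Centre of pressure: y_p = y_c + I_c/(y_c·A) = 6.36301 + 0.874318/(6.36301 × 4.43342) = 6.36301 + 0.0309933 = 6.394 m along the plane.
Vertically, h_p = y_p·sinθ = 6.394 × 0.615661 = 3.93654 m.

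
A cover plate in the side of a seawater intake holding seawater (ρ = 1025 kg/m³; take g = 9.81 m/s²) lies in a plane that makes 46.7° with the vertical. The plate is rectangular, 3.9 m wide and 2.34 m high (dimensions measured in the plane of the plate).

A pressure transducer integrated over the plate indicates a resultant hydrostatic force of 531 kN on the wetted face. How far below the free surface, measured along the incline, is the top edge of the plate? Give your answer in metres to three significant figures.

y_top ≈ 7.27 m

γ = ρg = 1025 × 9.81 / 1000 = 10.05525 kN/m³.
A = 3.9 × 2.34 = 9.126 m².
From F = γ·h_c·A, the centroid depth is h_c = 531/(10.05525 × 9.126) = 5.78657 m.
The plate makes 46.7° with the vertical, i.e. θ = 90° − 46.7° = 43.3° to the horizontal. Measuring y along the incline from the free-surface line, vertical depth h = y·sinθ with sinθ = 0.685818.
Along the incline, y_c = h_c/sinθ = 5.78657/0.685818 = 8.43747 m.
The centroid lies 2.34/2 = 1.17 m below the top edge, so the top edge sits at y_top = 8.43747 − 1.17 = 7.26747 m along the incline.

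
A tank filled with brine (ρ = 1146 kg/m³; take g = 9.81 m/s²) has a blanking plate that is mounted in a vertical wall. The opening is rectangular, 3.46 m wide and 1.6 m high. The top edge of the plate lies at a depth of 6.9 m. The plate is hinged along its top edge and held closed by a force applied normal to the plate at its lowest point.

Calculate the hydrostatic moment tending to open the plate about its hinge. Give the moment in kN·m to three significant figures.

M ≈ 397 kN·m

γ = ρg = 1146 × 9.81 / 1000 = 11.24226 kN/m³.
The centroid lies 1.6/2 = 0.8 m below the top edge, so the centroid depth is h_c = 6.9 + 0.8 = 7.7 m.
A = 3.46 × 1.6 = 5.536 m².
Resultant F = γ·h_c·A = 11.24226 × 7.7 × 5.536 = 479.226 kN.
I_c = b·h³/12 = 3.46 × 1.6³/12 = 1.18101 m⁴.
Centre of pressure: y_p = y_c + I_c/(y_c·A) = 7.7 + 1.18101/(7.7 × 5.536) = 7.7 + 0.0277055 = 7.72771 m along the plane.
The resultant acts 0.8 + 0.0277055 = 0.827706 m (along the plate) below the hinge at the top edge, so the moment about the hinge is M = F × 0.827706 = 479.226 × 0.827706 = 396.658 kN·m.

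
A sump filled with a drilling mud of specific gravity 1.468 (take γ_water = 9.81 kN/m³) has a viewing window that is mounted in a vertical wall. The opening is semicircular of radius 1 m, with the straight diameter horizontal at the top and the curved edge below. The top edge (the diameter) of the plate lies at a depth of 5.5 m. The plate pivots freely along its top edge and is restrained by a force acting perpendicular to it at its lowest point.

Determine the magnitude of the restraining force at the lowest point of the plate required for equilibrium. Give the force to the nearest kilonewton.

P ≈ 58 kN

γ = 1.468 × 9.81 = 14.40108 kN/m³.
The centroid of a semicircle lies 4r/(3π) = 0.424413 m from the diameter, here below the top edge, so the centroid depth is h_c = 5.5 + 0.424413 = 5.92441 m.
A = πr²/2 = π × 1²/2 = 1.5708 m².
Resultant F = γ·h_c·A = 14.40108 × 5.92441 × 1.5708 = 134.017 kN.
I_c = (π/8 − 8/(9π))·r⁴ = 0.109757 × 1⁴ = 0.109757 m⁴.
Centre of pressure: y_p = y_c + I_c/(y_c·A) = 5.92441 + 0.109757/(5.92441 × 1.5708) = 5.92441 + 0.0117941 = 5.9362 m along the plane.
The resultant acts 0.424413 + 0.0117941 = 0.436207 m (along the plate) below the hinge at the top edge, so the moment about the hinge is M = F × 0.436207 = 134.017 × 0.436207 = 58.4592 kN·m.
A normal force at the bottom, 1 m from the hinge, must supply this moment: P = 58.4592/1 = 58.4592 kN.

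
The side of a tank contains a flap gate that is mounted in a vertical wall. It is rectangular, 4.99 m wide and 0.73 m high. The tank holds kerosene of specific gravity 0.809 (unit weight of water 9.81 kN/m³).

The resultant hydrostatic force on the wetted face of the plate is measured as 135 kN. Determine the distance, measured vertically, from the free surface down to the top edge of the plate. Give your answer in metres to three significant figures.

d_top ≈ 4.30 m

γ = 0.809 × 9.81 = 7.93629 kN/m³.
A = 4.99 × 0.73 = 3.6427 m².
From F = γ·h_c·A, the centroid depth is h_c = 135/(7.93629 × 3.6427) = 4.66974 m.
The centroid lies 0.73/2 = 0.365 m below the top edge, so the top edge sits at h_top = 4.66974 − 0.365 = 4.30474 m below the surface.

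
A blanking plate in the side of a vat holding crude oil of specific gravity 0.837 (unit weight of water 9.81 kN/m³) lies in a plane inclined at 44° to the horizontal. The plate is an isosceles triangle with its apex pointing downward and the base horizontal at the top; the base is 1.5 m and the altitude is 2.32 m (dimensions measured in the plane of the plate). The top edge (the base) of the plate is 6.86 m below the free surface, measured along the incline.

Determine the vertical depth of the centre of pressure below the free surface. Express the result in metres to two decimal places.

γ = 0.837 × 9.81 = 8.21097 kN/m³.
Let θ = 44° be the plate's angle to the horizontal; measure y along the incline from where the plane meets the free surface. Vertical depth h = y·sinθ with sinθ = 0.694658.
With the apex down, the centroid sits h/3 = 2.32/3 = 0.773333 m below the base (the top edge), so y_c = 6.86 + 0.773333 = 7.63333 m and h_c = 7.63333 × 0.694658 = 5.30255 m.
A = ½ × 1.5 × 2.32 = 1.74 m².
Resultant F = γ·h_c·A = 8.21097 × 5.30255 × 1.74 = 75.758 kN.
I_c = b·h³/36 = 1.5 × 2.32³/36 = 0.520299 m⁴.
Centre of pressure: y_p = y_c + I_c/(y_c·A) = 7.63333 + 0.520299/(7.63333 × 1.74) = 7.63333 + 0.0391733 = 7.6725 m along the plane.
Vertically, h_p = y_p·sinθ = 7.6725 × 0.694658 = 5.32976 m.

h_p = 5.33 m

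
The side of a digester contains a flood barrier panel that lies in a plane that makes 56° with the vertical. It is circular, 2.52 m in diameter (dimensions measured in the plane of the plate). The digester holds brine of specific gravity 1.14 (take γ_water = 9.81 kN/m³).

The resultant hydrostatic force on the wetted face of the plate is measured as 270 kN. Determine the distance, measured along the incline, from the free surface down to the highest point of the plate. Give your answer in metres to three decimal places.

y_top ≈ 7.396 m

γ = 1.14 × 9.81 = 11.1834 kN/m³.
A = π(1.26)² = 4.98759 m².
From F = γ·h_c·A, the centroid depth is h_c = 270/(11.1834 × 4.98759) = 4.8406 m.
The plate makes 56° with the vertical, i.e. θ = 90° − 56° = 34° to the horizontal. Measuring y along the incline from the free-surface line, vertical depth h = y·sinθ with sinθ = 0.559193.
Along the incline, y_c = h_c/sinθ = 4.8406/0.559193 = 8.6564 m.
The centroid is at the centre, 1.26 m below the top of the plate, so the highest point sits at y_top = 8.6564 − 1.26 = 7.3964 m along the incline.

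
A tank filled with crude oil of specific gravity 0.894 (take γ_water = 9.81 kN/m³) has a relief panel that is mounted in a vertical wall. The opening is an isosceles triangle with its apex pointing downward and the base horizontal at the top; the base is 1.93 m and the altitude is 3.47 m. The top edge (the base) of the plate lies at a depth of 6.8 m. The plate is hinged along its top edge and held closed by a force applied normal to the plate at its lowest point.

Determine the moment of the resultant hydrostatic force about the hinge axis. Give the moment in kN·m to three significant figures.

γ = 0.894 × 9.81 = 8.77014 kN/m³.
With the apex down, the centroid sits h/3 = 3.47/3 = 1.15667 m below the base (the top edge), so the centroid depth is h_c = 6.8 + 1.15667 = 7.95667 m.
A = ½ × 1.93 × 3.47 = 3.34855 m².
Resultant F = γ·h_c·A = 8.77014 × 7.95667 × 3.34855 = 233.666 kN.
I_c = b·h³/36 = 1.93 × 3.47³/36 = 2.23998 m⁴.
Centre of pressure: y_p = y_c + I_c/(y_c·A) = 7.95667 + 2.23998/(7.95667 × 3.34855) = 7.95667 + 0.0840729 = 8.04074 m along the plane.
The resultant acts 1.15667 + 0.0840729 = 1.24074 m (along the plate) below the hinge at the top edge, so the moment about the hinge is M = F × 1.24074 = 233.666 × 1.24074 = 289.919 kN·m.

M ≈ 290 kN·m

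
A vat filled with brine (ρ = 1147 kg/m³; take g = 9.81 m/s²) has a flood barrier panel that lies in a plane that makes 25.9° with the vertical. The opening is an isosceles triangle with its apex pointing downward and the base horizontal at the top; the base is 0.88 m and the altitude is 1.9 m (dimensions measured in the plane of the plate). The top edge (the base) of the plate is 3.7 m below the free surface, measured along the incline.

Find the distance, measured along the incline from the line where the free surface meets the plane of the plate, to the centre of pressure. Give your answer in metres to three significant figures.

y_p = 4.38 m

γ = ρg = 1147 × 9.81 / 1000 = 11.25207 kN/m³.
The plate makes 25.9° with the vertical, i.e. θ = 90° − 25.9° = 64.1° to the horizontal. Measuring y along the incline from the free-surface line, vertical depth h = y·sinθ with sinθ = 0.899558.
With the apex down, the centroid sits h/3 = 1.9/3 = 0.633333 m below the base (the top edge), so y_c = 3.7 + 0.633333 = 4.33333 m and h_c = 4.33333 × 0.899558 = 3.89808 m.
A = ½ × 0.88 × 1.9 = 0.836 m².
Resultant F = γ·h_c·A = 11.25207 × 3.89808 × 0.836 = 36.6682 kN.
I_c = b·h³/36 = 0.88 × 1.9³/36 = 0.167664 m⁴.
Centre of pressure: y_p = y_c + I_c/(y_c·A) = 4.33333 + 0.167664/(4.33333 × 0.836) = 4.33333 + 0.046282 = 4.37961 m along the plane.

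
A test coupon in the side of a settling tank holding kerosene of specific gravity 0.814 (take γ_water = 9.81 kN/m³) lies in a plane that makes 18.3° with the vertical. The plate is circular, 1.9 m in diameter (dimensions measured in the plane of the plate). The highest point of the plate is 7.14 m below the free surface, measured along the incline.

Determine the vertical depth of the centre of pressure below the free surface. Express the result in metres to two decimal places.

h_p = 7.71 m

γ = 0.814 × 9.81 = 7.98534 kN/m³.
The plate makes 18.3° with the vertical, i.e. θ = 90° − 18.3° = 71.7° to the horizontal. Measuring y along the incline from the free-surface line, vertical depth h = y·sinθ with sinθ = 0.949425.
The centroid is at the centre, 0.95 m below the top of the plate, so y_c = 7.14 + 0.95 = 8.09 m and h_c = 8.09 × 0.949425 = 7.68085 m.
A = π(0.95)² = 2.83529 m².
Resultant F = γ·h_c·A = 7.98534 × 7.68085 × 2.83529 = 173.9 kN.
I_c = πr⁴/4 = π × 0.95⁴/4 = 0.639712 m⁴.
Centre of pressure: y_p = y_c + I_c/(y_c·A) = 8.09 + 0.639712/(8.09 × 2.83529) = 8.09 + 0.0278894 = 8.11789 m along the plane.
Vertically, h_p = y_p·sinθ = 8.11789 × 0.949425 = 7.70733 m.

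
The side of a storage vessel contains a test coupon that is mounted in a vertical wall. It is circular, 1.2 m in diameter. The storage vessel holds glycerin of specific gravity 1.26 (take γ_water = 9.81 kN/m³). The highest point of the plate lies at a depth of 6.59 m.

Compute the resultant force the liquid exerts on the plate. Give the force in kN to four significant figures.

F ≈ 100.5 kN

γ = 1.26 × 9.81 = 12.3606 kN/m³.
The centroid is at the centre, 0.6 m below the top of the plate, so the centroid depth is h_c = 6.59 + 0.6 = 7.19 m.
A = π(0.6)² = 1.13097 m².
Resultant F = γ·h_c·A = 12.3606 × 7.19 × 1.13097 = 100.512 kN.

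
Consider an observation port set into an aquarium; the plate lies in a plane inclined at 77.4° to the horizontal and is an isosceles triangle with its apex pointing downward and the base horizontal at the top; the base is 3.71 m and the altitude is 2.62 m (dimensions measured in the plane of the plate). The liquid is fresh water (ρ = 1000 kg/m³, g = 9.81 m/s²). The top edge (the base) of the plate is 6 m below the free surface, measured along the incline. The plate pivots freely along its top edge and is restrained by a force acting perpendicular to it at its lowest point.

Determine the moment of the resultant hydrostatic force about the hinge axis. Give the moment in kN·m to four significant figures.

M ≈ 297.0 kN·m

γ = ρg = 1000 × 9.81 = 9810 N/m³ = 9.81 kN/m³.
Let θ = 77.4° be the plate's angle to the horizontal; measure y along the incline from where the plane meets the free surface. Vertical depth h = y·sinθ with sinθ = 0.975917.
With the apex down, the centroid sits h/3 = 2.62/3 = 0.873333 m below the base (the top edge), so y_c = 6 + 0.873333 = 6.87333 m and h_c = 6.87333 × 0.975917 = 6.7078 m.
A = ½ × 3.71 × 2.62 = 4.8601 m².
Resultant F = γ·h_c·A = 9.81 × 6.7078 × 4.8601 = 319.812 kN.
I_c = b·h³/36 = 3.71 × 2.62³/36 = 1.85343 m⁴.
Centre of pressure: y_p = y_c + I_c/(y_c·A) = 6.87333 + 1.85343/(6.87333 × 4.8601) = 6.87333 + 0.0554835 = 6.92881 m along the plane.
The resultant acts 0.873333 + 0.0554835 = 0.928817 m (along the plate) below the hinge at the top edge, so the moment about the hinge is M = F × 0.928817 = 319.812 × 0.928817 = 297.047 kN·m.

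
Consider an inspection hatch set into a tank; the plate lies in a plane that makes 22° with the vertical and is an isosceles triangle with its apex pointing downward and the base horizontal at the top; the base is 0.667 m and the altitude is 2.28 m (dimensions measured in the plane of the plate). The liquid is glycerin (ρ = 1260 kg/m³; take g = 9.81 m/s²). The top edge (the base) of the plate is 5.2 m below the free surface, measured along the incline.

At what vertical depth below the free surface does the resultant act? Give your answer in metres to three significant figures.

h_p = 5.57 m

γ = ρg = 1260 × 9.81 / 1000 = 12.3606 kN/m³.
The plate makes 22° with the vertical, i.e. θ = 90° − 22° = 68° to the horizontal. Measuring y along the incline from the free-surface line, vertical depth h = y·sinθ with sinθ = 0.927184.
With the apex down, the centroid sits h/3 = 2.28/3 = 0.76 m below the base (the top edge), so y_c = 5.2 + 0.76 = 5.96 m and h_c = 5.96 × 0.927184 = 5.52602 m.
A = ½ × 0.667 × 2.28 = 0.76038 m².
Resultant F = γ·h_c·A = 12.3606 × 5.52602 × 0.76038 = 51.9377 kN.
I_c = b·h³/36 = 0.667 × 2.28³/36 = 0.219598 m⁴.
Centre of pressure: y_p = y_c + I_c/(y_c·A) = 5.96 + 0.219598/(5.96 × 0.76038) = 5.96 + 0.0484564 = 6.00846 m along the plane.
Vertically, h_p = y_p·sinθ = 6.00846 × 0.927184 = 5.57095 m.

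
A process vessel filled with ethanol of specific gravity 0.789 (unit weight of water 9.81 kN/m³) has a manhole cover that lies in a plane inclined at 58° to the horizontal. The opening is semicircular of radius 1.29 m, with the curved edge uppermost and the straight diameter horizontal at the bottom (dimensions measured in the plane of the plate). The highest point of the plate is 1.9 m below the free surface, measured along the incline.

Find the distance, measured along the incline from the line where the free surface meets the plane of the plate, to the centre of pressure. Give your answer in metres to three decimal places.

γ = 0.789 × 9.81 = 7.74009 kN/m³.
Let θ = 58° be the plate's angle to the horizontal; measure y along the incline from where the plane meets the free surface. Vertical depth h = y·sinθ with sinθ = 0.848048.
The centroid lies 4r/(3π) = 0.547493 m above the diameter, so r − 4r/(3π) = 1.29 − 0.547493 = 0.742507 m below the topmost point, so y_c = 1.9 + 0.742507 = 2.64251 m and h_c = 2.64251 × 0.848048 = 2.24098 m.
A = πr²/2 = π × 1.29²/2 = 2.61396 m².
Resultant F = γ·h_c·A = 7.74009 × 2.24098 × 2.61396 = 45.3401 kN.
I_c = (π/8 − 8/(9π))·r⁴ = 0.109757 × 1.29⁴ = 0.303942 m⁴.
Centre of pressure: y_p = y_c + I_c/(y_c·A) = 2.64251 + 0.303942/(2.64251 × 2.61396) = 2.64251 + 0.0440023 = 2.68651 m along the plane.

y_p = 2.687 m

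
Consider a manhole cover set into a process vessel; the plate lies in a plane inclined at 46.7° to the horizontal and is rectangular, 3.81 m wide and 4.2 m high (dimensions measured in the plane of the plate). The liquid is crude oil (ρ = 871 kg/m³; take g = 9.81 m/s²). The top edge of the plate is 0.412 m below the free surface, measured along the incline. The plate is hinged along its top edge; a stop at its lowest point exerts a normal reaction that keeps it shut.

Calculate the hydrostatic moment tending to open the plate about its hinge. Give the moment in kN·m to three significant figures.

M ≈ 671 kN·m

γ = ρg = 871 × 9.81 / 1000 = 8.54451 kN/m³.
Let θ = 46.7° be the plate's angle to the horizontal; measure y along the incline from where the plane meets the free surface. Vertical depth h = y·sinθ with sinθ = 0.727773.
The centroid lies 4.2/2 = 2.1 m below the top edge, so y_c = 0.412 + 2.1 = 2.512 m and h_c = 2.512 × 0.727773 = 1.82817 m.
A = 3.81 × 4.2 = 16.002 m².
Resultant F = γ·h_c·A = 8.54451 × 1.82817 × 16.002 = 249.964 kN.
I_c = b·h³/12 = 3.81 × 4.2³/12 = 23.5229 m⁴.
Centre of pressure: y_p = y_c + I_c/(y_c·A) = 2.512 + 23.5229/(2.512 × 16.002) = 2.512 + 0.58519 = 3.09719 m along the plane.
The resultant acts 2.1 + 0.58519 = 2.68519 m (along the plate) below the hinge at the top edge, so the moment about the hinge is M = F × 2.68519 = 249.964 × 2.68519 = 671.201 kN·m.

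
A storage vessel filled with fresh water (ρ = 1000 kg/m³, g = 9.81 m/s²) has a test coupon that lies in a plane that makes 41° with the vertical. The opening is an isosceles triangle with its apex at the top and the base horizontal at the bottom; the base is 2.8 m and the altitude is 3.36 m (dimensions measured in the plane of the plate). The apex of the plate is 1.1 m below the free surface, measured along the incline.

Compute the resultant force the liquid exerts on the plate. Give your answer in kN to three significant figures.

γ = ρg = 1000 × 9.81 = 9810 N/m³ = 9.81 kN/m³.
The plate makes 41° with the vertical, i.e. θ = 90° − 41° = 49° to the horizontal. Measuring y along the incline from the free-surface line, vertical depth h = y·sinθ with sinθ = 0.754710.
With the apex up, the centroid sits 2h/3 = 2 × 3.36/3 = 2.24 m below the apex, so y_c = 1.1 + 2.24 = 3.34 m and h_c = 3.34 × 0.754710 = 2.52073 m.
A = ½ × 2.8 × 3.36 = 4.704 m².
Resultant F = γ·h_c·A = 9.81 × 2.52073 × 4.704 = 116.322 kN.

F ≈ 116 kN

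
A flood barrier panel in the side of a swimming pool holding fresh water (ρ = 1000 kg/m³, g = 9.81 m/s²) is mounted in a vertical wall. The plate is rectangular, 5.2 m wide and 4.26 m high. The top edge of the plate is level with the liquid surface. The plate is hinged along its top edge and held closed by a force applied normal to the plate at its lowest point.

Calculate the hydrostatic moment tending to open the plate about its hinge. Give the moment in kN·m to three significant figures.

γ = ρg = 1000 × 9.81 = 9810 N/m³ = 9.81 kN/m³.
The centroid lies 4.26/2 = 2.13 m below the top edge, so the centroid depth is h_c = 2.13 m.
A = 5.2 × 4.26 = 22.152 m².
Resultant F = γ·h_c·A = 9.81 × 2.13 × 22.152 = 462.873 kN.
I_c = b·h³/12 = 5.2 × 4.26³/12 = 33.5005 m⁴.
Centre of pressure: y_p = y_c + I_c/(y_c·A) = 2.13 + 33.5005/(2.13 × 22.152) = 2.13 + 0.710001 = 2.84 m along the plane.
The resultant acts 2.13 + 0.710001 = 2.84 m (along the plate) below the hinge at the top edge, so the moment about the hinge is M = F × 2.84 = 462.873 × 2.84 = 1314.56 kN·m.

M ≈ 1310 kN·m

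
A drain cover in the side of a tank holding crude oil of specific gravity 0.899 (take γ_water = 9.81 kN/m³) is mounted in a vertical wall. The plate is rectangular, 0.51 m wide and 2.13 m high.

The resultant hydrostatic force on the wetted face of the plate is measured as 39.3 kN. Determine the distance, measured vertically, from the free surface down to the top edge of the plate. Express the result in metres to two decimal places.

γ = 0.899 × 9.81 = 8.81919 kN/m³.
A = 0.51 × 2.13 = 1.0863 m².
From F = γ·h_c·A, the centroid depth is h_c = 39.3/(8.81919 × 1.0863) = 4.10217 m.
The centroid lies 2.13/2 = 1.065 m below the top edge, so the top edge sits at h_top = 4.10217 − 1.065 = 3.03717 m below the surface.

d_top ≈ 3.04 m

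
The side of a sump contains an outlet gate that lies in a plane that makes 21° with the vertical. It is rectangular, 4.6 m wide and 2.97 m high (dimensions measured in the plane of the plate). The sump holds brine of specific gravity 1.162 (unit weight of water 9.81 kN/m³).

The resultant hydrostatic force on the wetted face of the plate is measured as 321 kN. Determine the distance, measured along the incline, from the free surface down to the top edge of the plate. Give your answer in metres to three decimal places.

y_top ≈ 0.723 m

γ = 1.162 × 9.81 = 11.39922 kN/m³.
A = 4.6 × 2.97 = 13.662 m².
From F = γ·h_c·A, the centroid depth is h_c = 321/(11.39922 × 13.662) = 2.06118 m.
The plate makes 21° with the vertical, i.e. θ = 90° − 21° = 69° to the horizontal. Measuring y along the incline from the free-surface line, vertical depth h = y·sinθ with sinθ = 0.933580.
Along the incline, y_c = h_c/sinθ = 2.06118/0.933580 = 2.20782 m.
The centroid lies 2.97/2 = 1.485 m below the top edge, so the top edge sits at y_top = 2.20782 − 1.485 = 0.72282 m along the incline.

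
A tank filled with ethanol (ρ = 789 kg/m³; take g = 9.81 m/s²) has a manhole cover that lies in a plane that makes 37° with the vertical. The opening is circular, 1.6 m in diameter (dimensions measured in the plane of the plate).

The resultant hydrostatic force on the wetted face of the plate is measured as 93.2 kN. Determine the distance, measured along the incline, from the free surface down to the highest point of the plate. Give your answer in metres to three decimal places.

γ = ρg = 789 × 9.81 / 1000 = 7.74009 kN/m³.
A = π(0.8)² = 2.01062 m².
From F = γ·h_c·A, the centroid depth is h_c = 93.2/(7.74009 × 2.01062) = 5.9888 m.
The plate makes 37° with the vertical, i.e. θ = 90° − 37° = 53° to the horizontal. Measuring y along the incline from the free-surface line, vertical depth h = y·sinθ with sinθ = 0.798636.
Along the incline, y_c = h_c/sinθ = 5.9888/0.798636 = 7.49879 m.
The centroid is at the centre, 0.8 m below the top of the plate, so the highest point sits at y_top = 7.49879 − 0.8 = 6.69879 m along the incline.

y_top ≈ 6.699 m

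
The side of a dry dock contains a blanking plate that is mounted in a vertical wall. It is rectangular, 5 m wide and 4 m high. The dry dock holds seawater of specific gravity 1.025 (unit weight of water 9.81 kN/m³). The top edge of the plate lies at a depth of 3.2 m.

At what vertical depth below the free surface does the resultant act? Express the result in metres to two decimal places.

γ = 1.025 × 9.81 = 10.05525 kN/m³.
The centroid lies 4/2 = 2 m below the top edge, so the centroid depth is h_c = 3.2 + 2 = 5.2 m.
A = 5 × 4 = 20 m².
Resultant F = γ·h_c·A = 10.05525 × 5.2 × 20 = 1045.75 kN.
I_c = b·h³/12 = 5 × 4³/12 = 26.6667 m⁴.
Centre of pressure: y_p = y_c + I_c/(y_c·A) = 5.2 + 26.6667/(5.2 × 20) = 5.2 + 0.256411 = 5.45641 m along the plane.

h_p = 5.46 m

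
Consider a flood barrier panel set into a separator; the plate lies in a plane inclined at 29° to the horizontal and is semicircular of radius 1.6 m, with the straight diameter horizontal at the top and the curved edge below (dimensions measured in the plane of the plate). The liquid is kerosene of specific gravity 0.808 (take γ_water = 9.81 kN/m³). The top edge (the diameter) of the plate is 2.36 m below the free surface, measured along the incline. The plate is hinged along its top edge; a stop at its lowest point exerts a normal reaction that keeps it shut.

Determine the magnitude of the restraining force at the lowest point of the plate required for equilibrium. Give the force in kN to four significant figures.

P ≈ 21.66 kN

γ = 0.808 × 9.81 = 7.92648 kN/m³.
Let θ = 29° be the plate's angle to the horizontal; measure y along the incline from where the plane meets the free surface. Vertical depth h = y·sinθ with sinθ = 0.484810.
The centroid of a semicircle lies 4r/(3π) = 0.679061 m from the diameter, here below the top edge, so y_c = 2.36 + 0.679061 = 3.03906 m and h_c = 3.03906 × 0.484810 = 1.47337 m.
A = πr²/2 = π × 1.6²/2 = 4.02124 m².
Resultant F = γ·h_c·A = 7.92648 × 1.47337 × 4.02124 = 46.9626 kN.
I_c = (π/8 − 8/(9π))·r⁴ = 0.109757 × 1.6⁴ = 0.719303 m⁴.
Centre of pressure: y_p = y_c + I_c/(y_c·A) = 3.03906 + 0.719303/(3.03906 × 4.02124) = 3.03906 + 0.058859 = 3.09792 m along the plane.
The resultant acts 0.679061 + 0.058859 = 0.73792 m (along the plate) below the hinge at the top edge, so the moment about the hinge is M = F × 0.73792 = 46.9626 × 0.73792 = 34.6546 kN·m.
A normal force at the bottom, 1.6 m from the hinge, must supply this moment: P = 34.6546/1.6 = 21.6591 kN.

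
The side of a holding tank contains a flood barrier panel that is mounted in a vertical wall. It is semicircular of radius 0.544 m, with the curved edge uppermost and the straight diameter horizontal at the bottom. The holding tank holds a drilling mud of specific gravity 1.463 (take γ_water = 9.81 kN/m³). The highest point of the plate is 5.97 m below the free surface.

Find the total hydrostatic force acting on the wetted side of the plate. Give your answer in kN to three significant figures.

F ≈ 41.9 kN

γ = 1.463 × 9.81 = 14.35203 kN/m³.
The centroid lies 4r/(3π) = 0.230881 m above the diameter, so r − 4r/(3π) = 0.544 − 0.230881 = 0.313119 m below the topmost point, so the centroid depth is h_c = 5.97 + 0.313119 = 6.28312 m.
A = πr²/2 = π × 0.544²/2 = 0.464855 m².
Resultant F = γ·h_c·A = 14.35203 × 6.28312 × 0.464855 = 41.9185 kN.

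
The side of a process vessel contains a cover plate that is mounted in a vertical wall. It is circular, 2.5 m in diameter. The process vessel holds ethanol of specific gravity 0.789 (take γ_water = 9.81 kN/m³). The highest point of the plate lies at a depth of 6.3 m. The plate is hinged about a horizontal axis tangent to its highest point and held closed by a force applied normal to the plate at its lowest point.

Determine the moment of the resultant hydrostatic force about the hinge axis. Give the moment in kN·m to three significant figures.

M ≈ 373 kN·m

γ = 0.789 × 9.81 = 7.74009 kN/m³.
The centroid is at the centre, 1.25 m below the top of the plate, so the centroid depth is h_c = 6.3 + 1.25 = 7.55 m.
A = π(1.25)² = 4.90874 m².
Resultant F = γ·h_c·A = 7.74009 × 7.55 × 4.90874 = 286.855 kN.
I_c = πr⁴/4 = π × 1.25⁴/4 = 1.91748 m⁴.
Centre of pressure: y_p = y_c + I_c/(y_c·A) = 7.55 + 1.91748/(7.55 × 4.90874) = 7.55 + 0.0517385 = 7.60174 m along the plane.
The resultant acts 1.25 + 0.0517385 = 1.30174 m (along the plate) below the hinge at the top edge, so the moment about the hinge is M = F × 1.30174 = 286.855 × 1.30174 = 373.411 kN·m.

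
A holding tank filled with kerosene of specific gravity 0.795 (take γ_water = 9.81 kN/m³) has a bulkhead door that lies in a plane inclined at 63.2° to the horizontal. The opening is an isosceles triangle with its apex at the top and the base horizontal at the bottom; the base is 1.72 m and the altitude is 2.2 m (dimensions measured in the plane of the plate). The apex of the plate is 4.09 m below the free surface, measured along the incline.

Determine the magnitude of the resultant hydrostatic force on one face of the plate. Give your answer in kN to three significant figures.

F ≈ 73.2 kN

γ = 0.795 × 9.81 = 7.79895 kN/m³.
Let θ = 63.2° be the plate's angle to the horizontal; measure y along the incline from where the plane meets the free surface. Vertical depth h = y·sinθ with sinθ = 0.892586.
With the apex up, the centroid sits 2h/3 = 2 × 2.2/3 = 1.46667 m below the apex, so y_c = 4.09 + 1.46667 = 5.55667 m and h_c = 5.55667 × 0.892586 = 4.95981 m.
A = ½ × 1.72 × 2.2 = 1.892 m².
Resultant F = γ·h_c·A = 7.79895 × 4.95981 × 1.892 = 73.185 kN.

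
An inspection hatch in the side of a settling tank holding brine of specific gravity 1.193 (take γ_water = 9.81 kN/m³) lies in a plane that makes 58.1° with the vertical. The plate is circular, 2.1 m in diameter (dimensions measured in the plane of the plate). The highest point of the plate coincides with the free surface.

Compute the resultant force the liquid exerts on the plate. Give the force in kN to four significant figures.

γ = 1.193 × 9.81 = 11.70333 kN/m³.
The plate makes 58.1° with the vertical, i.e. θ = 90° − 58.1° = 31.9° to the horizontal. Measuring y along the incline from the free-surface line, vertical depth h = y·sinθ with sinθ = 0.528438.
The centroid is at the centre, 1.05 m below the top of the plate, so y_c = 1.05 m and h_c = 1.05 × 0.528438 = 0.55486 m.
A = π(1.05)² = 3.46361 m².
Resultant F = γ·h_c·A = 11.70333 × 0.55486 × 3.46361 = 22.4917 kN.

F ≈ 22.49 kN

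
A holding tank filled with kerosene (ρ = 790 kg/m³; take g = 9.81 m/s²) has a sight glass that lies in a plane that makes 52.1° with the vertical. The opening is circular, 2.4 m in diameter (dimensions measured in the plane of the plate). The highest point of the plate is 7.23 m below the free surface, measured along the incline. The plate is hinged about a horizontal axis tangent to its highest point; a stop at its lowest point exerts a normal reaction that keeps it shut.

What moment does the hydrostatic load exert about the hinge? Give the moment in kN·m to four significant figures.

M ≈ 225.6 kN·m

γ = ρg = 790 × 9.81 / 1000 = 7.7499 kN/m³.
The plate makes 52.1° with the vertical, i.e. θ = 90° − 52.1° = 37.9° to the horizontal. Measuring y along the incline from the free-surface line, vertical depth h = y·sinθ with sinθ = 0.614285.
The centroid is at the centre, 1.2 m below the top of the plate, so y_c = 7.23 + 1.2 = 8.43 m and h_c = 8.43 × 0.614285 = 5.17842 m.
A = π(1.2)² = 4.52389 m².
Resultant F = γ·h_c·A = 7.7499 × 5.17842 × 4.52389 = 181.554 kN.
I_c = πr⁴/4 = π × 1.2⁴/4 = 1.6286 m⁴.
Centre of pressure: y_p = y_c + I_c/(y_c·A) = 8.43 + 1.6286/(8.43 × 4.52389) = 8.43 + 0.0427046 = 8.4727 m along the plane.
The resultant acts 1.2 + 0.0427046 = 1.2427 m (along the plate) below the hinge at the top edge, so the moment about the hinge is M = F × 1.2427 = 181.554 × 1.2427 = 225.617 kN·m.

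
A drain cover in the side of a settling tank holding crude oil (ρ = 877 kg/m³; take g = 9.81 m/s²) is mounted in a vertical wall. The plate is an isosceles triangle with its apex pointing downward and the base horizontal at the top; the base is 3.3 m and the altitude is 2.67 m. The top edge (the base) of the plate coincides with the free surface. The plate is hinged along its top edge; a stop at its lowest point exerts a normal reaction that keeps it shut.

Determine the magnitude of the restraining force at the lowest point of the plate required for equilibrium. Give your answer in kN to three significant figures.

P ≈ 16.9 kN

γ = ρg = 877 × 9.81 / 1000 = 8.60337 kN/m³.
With the apex down, the centroid sits h/3 = 2.67/3 = 0.89 m below the base (the top edge), so the centroid depth is h_c = 0.89 m.
A = ½ × 3.3 × 2.67 = 4.4055 m².
Resultant F = γ·h_c·A = 8.60337 × 0.89 × 4.4055 = 33.7329 kN.
I_c = b·h³/36 = 3.3 × 2.67³/36 = 1.7448 m⁴.
Centre of pressure: y_p = y_c + I_c/(y_c·A) = 0.89 + 1.7448/(0.89 × 4.4055) = 0.89 + 0.445 = 1.335 m along the plane.
The resultant acts 0.89 + 0.445 = 1.335 m (along the plate) below the hinge at the top edge, so the moment about the hinge is M = F × 1.335 = 33.7329 × 1.335 = 45.0334 kN·m.
A normal force at the bottom, 2.67 m from the hinge, must supply this moment: P = 45.0334/2.67 = 16.8664 kN.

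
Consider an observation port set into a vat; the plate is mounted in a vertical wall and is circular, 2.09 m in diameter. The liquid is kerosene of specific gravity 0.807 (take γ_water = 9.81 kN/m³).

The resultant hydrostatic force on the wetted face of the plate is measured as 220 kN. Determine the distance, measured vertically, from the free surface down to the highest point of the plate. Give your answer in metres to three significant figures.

d_top ≈ 7.06 m

γ = 0.807 × 9.81 = 7.91667 kN/m³.
A = π(1.045)² = 3.4307 m².
From F = γ·h_c·A, the centroid depth is h_c = 220/(7.91667 × 3.4307) = 8.10023 m.
The centroid is at the centre, 1.045 m below the top of the plate, so the highest point sits at h_top = 8.10023 − 1.045 = 7.05523 m below the surface.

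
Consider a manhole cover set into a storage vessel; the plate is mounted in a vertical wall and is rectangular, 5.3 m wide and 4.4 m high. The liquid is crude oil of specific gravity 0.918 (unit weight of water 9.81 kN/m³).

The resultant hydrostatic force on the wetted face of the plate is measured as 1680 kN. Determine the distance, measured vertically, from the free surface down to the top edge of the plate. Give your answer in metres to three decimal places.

d_top ≈ 5.800 m

γ = 0.918 × 9.81 = 9.00558 kN/m³.
A = 5.3 × 4.4 = 23.32 m².
From F = γ·h_c·A, the centroid depth is h_c = 1680/(9.00558 × 23.32) = 7.99961 m.
The centroid lies 4.4/2 = 2.2 m below the top edge, so the top edge sits at h_top = 7.99961 − 2.2 = 5.79961 m below the surface.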